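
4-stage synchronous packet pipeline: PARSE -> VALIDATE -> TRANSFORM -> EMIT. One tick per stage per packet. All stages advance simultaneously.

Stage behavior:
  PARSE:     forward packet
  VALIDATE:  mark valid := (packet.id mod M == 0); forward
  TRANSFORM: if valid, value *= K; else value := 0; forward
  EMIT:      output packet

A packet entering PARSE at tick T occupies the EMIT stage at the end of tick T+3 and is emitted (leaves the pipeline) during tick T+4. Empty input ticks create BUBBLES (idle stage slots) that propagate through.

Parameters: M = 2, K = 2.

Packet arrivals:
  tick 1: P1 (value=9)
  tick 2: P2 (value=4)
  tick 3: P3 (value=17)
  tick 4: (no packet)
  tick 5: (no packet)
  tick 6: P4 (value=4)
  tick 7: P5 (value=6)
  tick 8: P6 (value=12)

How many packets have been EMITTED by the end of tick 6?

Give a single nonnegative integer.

Tick 1: [PARSE:P1(v=9,ok=F), VALIDATE:-, TRANSFORM:-, EMIT:-] out:-; in:P1
Tick 2: [PARSE:P2(v=4,ok=F), VALIDATE:P1(v=9,ok=F), TRANSFORM:-, EMIT:-] out:-; in:P2
Tick 3: [PARSE:P3(v=17,ok=F), VALIDATE:P2(v=4,ok=T), TRANSFORM:P1(v=0,ok=F), EMIT:-] out:-; in:P3
Tick 4: [PARSE:-, VALIDATE:P3(v=17,ok=F), TRANSFORM:P2(v=8,ok=T), EMIT:P1(v=0,ok=F)] out:-; in:-
Tick 5: [PARSE:-, VALIDATE:-, TRANSFORM:P3(v=0,ok=F), EMIT:P2(v=8,ok=T)] out:P1(v=0); in:-
Tick 6: [PARSE:P4(v=4,ok=F), VALIDATE:-, TRANSFORM:-, EMIT:P3(v=0,ok=F)] out:P2(v=8); in:P4
Emitted by tick 6: ['P1', 'P2']

Answer: 2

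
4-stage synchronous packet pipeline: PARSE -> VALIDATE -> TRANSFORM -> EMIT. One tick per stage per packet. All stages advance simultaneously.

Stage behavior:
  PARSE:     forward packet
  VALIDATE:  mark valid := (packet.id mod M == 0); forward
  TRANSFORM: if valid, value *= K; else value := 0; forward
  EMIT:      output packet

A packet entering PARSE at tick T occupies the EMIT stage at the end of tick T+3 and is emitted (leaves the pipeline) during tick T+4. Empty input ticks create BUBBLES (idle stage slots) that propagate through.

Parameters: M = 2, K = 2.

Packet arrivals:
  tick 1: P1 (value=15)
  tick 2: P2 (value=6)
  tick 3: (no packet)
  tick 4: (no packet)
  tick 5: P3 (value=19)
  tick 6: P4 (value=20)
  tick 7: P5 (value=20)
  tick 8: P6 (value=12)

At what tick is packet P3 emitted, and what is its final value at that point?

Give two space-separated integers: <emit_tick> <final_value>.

Answer: 9 0

Derivation:
Tick 1: [PARSE:P1(v=15,ok=F), VALIDATE:-, TRANSFORM:-, EMIT:-] out:-; in:P1
Tick 2: [PARSE:P2(v=6,ok=F), VALIDATE:P1(v=15,ok=F), TRANSFORM:-, EMIT:-] out:-; in:P2
Tick 3: [PARSE:-, VALIDATE:P2(v=6,ok=T), TRANSFORM:P1(v=0,ok=F), EMIT:-] out:-; in:-
Tick 4: [PARSE:-, VALIDATE:-, TRANSFORM:P2(v=12,ok=T), EMIT:P1(v=0,ok=F)] out:-; in:-
Tick 5: [PARSE:P3(v=19,ok=F), VALIDATE:-, TRANSFORM:-, EMIT:P2(v=12,ok=T)] out:P1(v=0); in:P3
Tick 6: [PARSE:P4(v=20,ok=F), VALIDATE:P3(v=19,ok=F), TRANSFORM:-, EMIT:-] out:P2(v=12); in:P4
Tick 7: [PARSE:P5(v=20,ok=F), VALIDATE:P4(v=20,ok=T), TRANSFORM:P3(v=0,ok=F), EMIT:-] out:-; in:P5
Tick 8: [PARSE:P6(v=12,ok=F), VALIDATE:P5(v=20,ok=F), TRANSFORM:P4(v=40,ok=T), EMIT:P3(v=0,ok=F)] out:-; in:P6
Tick 9: [PARSE:-, VALIDATE:P6(v=12,ok=T), TRANSFORM:P5(v=0,ok=F), EMIT:P4(v=40,ok=T)] out:P3(v=0); in:-
Tick 10: [PARSE:-, VALIDATE:-, TRANSFORM:P6(v=24,ok=T), EMIT:P5(v=0,ok=F)] out:P4(v=40); in:-
Tick 11: [PARSE:-, VALIDATE:-, TRANSFORM:-, EMIT:P6(v=24,ok=T)] out:P5(v=0); in:-
Tick 12: [PARSE:-, VALIDATE:-, TRANSFORM:-, EMIT:-] out:P6(v=24); in:-
P3: arrives tick 5, valid=False (id=3, id%2=1), emit tick 9, final value 0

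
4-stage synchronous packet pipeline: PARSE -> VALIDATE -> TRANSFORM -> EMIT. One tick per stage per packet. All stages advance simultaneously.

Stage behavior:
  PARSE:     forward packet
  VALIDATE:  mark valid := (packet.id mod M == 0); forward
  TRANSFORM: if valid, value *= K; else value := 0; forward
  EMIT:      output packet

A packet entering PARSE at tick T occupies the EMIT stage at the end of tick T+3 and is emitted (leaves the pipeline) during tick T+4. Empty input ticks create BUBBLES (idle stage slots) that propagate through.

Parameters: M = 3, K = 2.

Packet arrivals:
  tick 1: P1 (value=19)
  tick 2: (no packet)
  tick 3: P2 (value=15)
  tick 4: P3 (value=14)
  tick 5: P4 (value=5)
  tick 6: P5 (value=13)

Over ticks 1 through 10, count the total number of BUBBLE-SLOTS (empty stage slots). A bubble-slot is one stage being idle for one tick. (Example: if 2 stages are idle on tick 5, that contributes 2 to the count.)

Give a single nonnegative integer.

Answer: 20

Derivation:
Tick 1: [PARSE:P1(v=19,ok=F), VALIDATE:-, TRANSFORM:-, EMIT:-] out:-; bubbles=3
Tick 2: [PARSE:-, VALIDATE:P1(v=19,ok=F), TRANSFORM:-, EMIT:-] out:-; bubbles=3
Tick 3: [PARSE:P2(v=15,ok=F), VALIDATE:-, TRANSFORM:P1(v=0,ok=F), EMIT:-] out:-; bubbles=2
Tick 4: [PARSE:P3(v=14,ok=F), VALIDATE:P2(v=15,ok=F), TRANSFORM:-, EMIT:P1(v=0,ok=F)] out:-; bubbles=1
Tick 5: [PARSE:P4(v=5,ok=F), VALIDATE:P3(v=14,ok=T), TRANSFORM:P2(v=0,ok=F), EMIT:-] out:P1(v=0); bubbles=1
Tick 6: [PARSE:P5(v=13,ok=F), VALIDATE:P4(v=5,ok=F), TRANSFORM:P3(v=28,ok=T), EMIT:P2(v=0,ok=F)] out:-; bubbles=0
Tick 7: [PARSE:-, VALIDATE:P5(v=13,ok=F), TRANSFORM:P4(v=0,ok=F), EMIT:P3(v=28,ok=T)] out:P2(v=0); bubbles=1
Tick 8: [PARSE:-, VALIDATE:-, TRANSFORM:P5(v=0,ok=F), EMIT:P4(v=0,ok=F)] out:P3(v=28); bubbles=2
Tick 9: [PARSE:-, VALIDATE:-, TRANSFORM:-, EMIT:P5(v=0,ok=F)] out:P4(v=0); bubbles=3
Tick 10: [PARSE:-, VALIDATE:-, TRANSFORM:-, EMIT:-] out:P5(v=0); bubbles=4
Total bubble-slots: 20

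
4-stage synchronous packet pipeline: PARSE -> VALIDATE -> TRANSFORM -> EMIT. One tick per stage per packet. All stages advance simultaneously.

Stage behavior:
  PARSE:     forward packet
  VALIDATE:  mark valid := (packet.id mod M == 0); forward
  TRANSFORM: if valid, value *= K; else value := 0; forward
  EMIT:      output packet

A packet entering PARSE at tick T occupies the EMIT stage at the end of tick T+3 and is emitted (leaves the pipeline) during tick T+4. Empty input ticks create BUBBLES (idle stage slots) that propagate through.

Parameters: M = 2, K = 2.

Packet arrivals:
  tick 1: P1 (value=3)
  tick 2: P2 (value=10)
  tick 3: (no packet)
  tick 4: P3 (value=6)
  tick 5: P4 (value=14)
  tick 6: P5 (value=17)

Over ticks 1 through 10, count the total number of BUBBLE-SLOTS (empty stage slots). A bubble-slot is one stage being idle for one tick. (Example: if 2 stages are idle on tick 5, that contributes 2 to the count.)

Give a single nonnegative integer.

Answer: 20

Derivation:
Tick 1: [PARSE:P1(v=3,ok=F), VALIDATE:-, TRANSFORM:-, EMIT:-] out:-; bubbles=3
Tick 2: [PARSE:P2(v=10,ok=F), VALIDATE:P1(v=3,ok=F), TRANSFORM:-, EMIT:-] out:-; bubbles=2
Tick 3: [PARSE:-, VALIDATE:P2(v=10,ok=T), TRANSFORM:P1(v=0,ok=F), EMIT:-] out:-; bubbles=2
Tick 4: [PARSE:P3(v=6,ok=F), VALIDATE:-, TRANSFORM:P2(v=20,ok=T), EMIT:P1(v=0,ok=F)] out:-; bubbles=1
Tick 5: [PARSE:P4(v=14,ok=F), VALIDATE:P3(v=6,ok=F), TRANSFORM:-, EMIT:P2(v=20,ok=T)] out:P1(v=0); bubbles=1
Tick 6: [PARSE:P5(v=17,ok=F), VALIDATE:P4(v=14,ok=T), TRANSFORM:P3(v=0,ok=F), EMIT:-] out:P2(v=20); bubbles=1
Tick 7: [PARSE:-, VALIDATE:P5(v=17,ok=F), TRANSFORM:P4(v=28,ok=T), EMIT:P3(v=0,ok=F)] out:-; bubbles=1
Tick 8: [PARSE:-, VALIDATE:-, TRANSFORM:P5(v=0,ok=F), EMIT:P4(v=28,ok=T)] out:P3(v=0); bubbles=2
Tick 9: [PARSE:-, VALIDATE:-, TRANSFORM:-, EMIT:P5(v=0,ok=F)] out:P4(v=28); bubbles=3
Tick 10: [PARSE:-, VALIDATE:-, TRANSFORM:-, EMIT:-] out:P5(v=0); bubbles=4
Total bubble-slots: 20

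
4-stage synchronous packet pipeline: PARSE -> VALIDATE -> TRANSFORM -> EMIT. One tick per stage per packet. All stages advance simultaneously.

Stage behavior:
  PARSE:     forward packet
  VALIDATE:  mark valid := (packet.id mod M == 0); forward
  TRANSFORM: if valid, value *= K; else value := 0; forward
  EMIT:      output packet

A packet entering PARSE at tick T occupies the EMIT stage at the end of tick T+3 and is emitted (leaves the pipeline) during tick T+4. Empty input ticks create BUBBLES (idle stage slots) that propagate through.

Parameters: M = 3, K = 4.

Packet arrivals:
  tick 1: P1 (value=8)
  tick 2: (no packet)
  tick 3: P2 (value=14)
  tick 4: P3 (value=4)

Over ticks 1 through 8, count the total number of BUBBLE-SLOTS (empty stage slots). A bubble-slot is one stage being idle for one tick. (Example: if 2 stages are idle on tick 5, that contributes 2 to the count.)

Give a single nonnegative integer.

Answer: 20

Derivation:
Tick 1: [PARSE:P1(v=8,ok=F), VALIDATE:-, TRANSFORM:-, EMIT:-] out:-; bubbles=3
Tick 2: [PARSE:-, VALIDATE:P1(v=8,ok=F), TRANSFORM:-, EMIT:-] out:-; bubbles=3
Tick 3: [PARSE:P2(v=14,ok=F), VALIDATE:-, TRANSFORM:P1(v=0,ok=F), EMIT:-] out:-; bubbles=2
Tick 4: [PARSE:P3(v=4,ok=F), VALIDATE:P2(v=14,ok=F), TRANSFORM:-, EMIT:P1(v=0,ok=F)] out:-; bubbles=1
Tick 5: [PARSE:-, VALIDATE:P3(v=4,ok=T), TRANSFORM:P2(v=0,ok=F), EMIT:-] out:P1(v=0); bubbles=2
Tick 6: [PARSE:-, VALIDATE:-, TRANSFORM:P3(v=16,ok=T), EMIT:P2(v=0,ok=F)] out:-; bubbles=2
Tick 7: [PARSE:-, VALIDATE:-, TRANSFORM:-, EMIT:P3(v=16,ok=T)] out:P2(v=0); bubbles=3
Tick 8: [PARSE:-, VALIDATE:-, TRANSFORM:-, EMIT:-] out:P3(v=16); bubbles=4
Total bubble-slots: 20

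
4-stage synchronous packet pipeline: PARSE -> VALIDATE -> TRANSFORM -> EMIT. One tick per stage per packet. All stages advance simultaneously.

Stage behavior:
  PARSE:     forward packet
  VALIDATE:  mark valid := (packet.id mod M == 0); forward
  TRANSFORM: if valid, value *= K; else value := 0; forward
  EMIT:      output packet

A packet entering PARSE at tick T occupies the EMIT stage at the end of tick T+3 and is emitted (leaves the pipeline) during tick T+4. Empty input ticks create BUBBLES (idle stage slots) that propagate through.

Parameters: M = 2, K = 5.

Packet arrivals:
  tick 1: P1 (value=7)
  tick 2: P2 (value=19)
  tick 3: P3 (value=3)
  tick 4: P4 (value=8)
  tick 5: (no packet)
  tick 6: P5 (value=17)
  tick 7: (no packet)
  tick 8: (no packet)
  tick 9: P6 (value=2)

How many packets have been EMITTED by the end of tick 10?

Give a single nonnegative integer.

Tick 1: [PARSE:P1(v=7,ok=F), VALIDATE:-, TRANSFORM:-, EMIT:-] out:-; in:P1
Tick 2: [PARSE:P2(v=19,ok=F), VALIDATE:P1(v=7,ok=F), TRANSFORM:-, EMIT:-] out:-; in:P2
Tick 3: [PARSE:P3(v=3,ok=F), VALIDATE:P2(v=19,ok=T), TRANSFORM:P1(v=0,ok=F), EMIT:-] out:-; in:P3
Tick 4: [PARSE:P4(v=8,ok=F), VALIDATE:P3(v=3,ok=F), TRANSFORM:P2(v=95,ok=T), EMIT:P1(v=0,ok=F)] out:-; in:P4
Tick 5: [PARSE:-, VALIDATE:P4(v=8,ok=T), TRANSFORM:P3(v=0,ok=F), EMIT:P2(v=95,ok=T)] out:P1(v=0); in:-
Tick 6: [PARSE:P5(v=17,ok=F), VALIDATE:-, TRANSFORM:P4(v=40,ok=T), EMIT:P3(v=0,ok=F)] out:P2(v=95); in:P5
Tick 7: [PARSE:-, VALIDATE:P5(v=17,ok=F), TRANSFORM:-, EMIT:P4(v=40,ok=T)] out:P3(v=0); in:-
Tick 8: [PARSE:-, VALIDATE:-, TRANSFORM:P5(v=0,ok=F), EMIT:-] out:P4(v=40); in:-
Tick 9: [PARSE:P6(v=2,ok=F), VALIDATE:-, TRANSFORM:-, EMIT:P5(v=0,ok=F)] out:-; in:P6
Tick 10: [PARSE:-, VALIDATE:P6(v=2,ok=T), TRANSFORM:-, EMIT:-] out:P5(v=0); in:-
Emitted by tick 10: ['P1', 'P2', 'P3', 'P4', 'P5']

Answer: 5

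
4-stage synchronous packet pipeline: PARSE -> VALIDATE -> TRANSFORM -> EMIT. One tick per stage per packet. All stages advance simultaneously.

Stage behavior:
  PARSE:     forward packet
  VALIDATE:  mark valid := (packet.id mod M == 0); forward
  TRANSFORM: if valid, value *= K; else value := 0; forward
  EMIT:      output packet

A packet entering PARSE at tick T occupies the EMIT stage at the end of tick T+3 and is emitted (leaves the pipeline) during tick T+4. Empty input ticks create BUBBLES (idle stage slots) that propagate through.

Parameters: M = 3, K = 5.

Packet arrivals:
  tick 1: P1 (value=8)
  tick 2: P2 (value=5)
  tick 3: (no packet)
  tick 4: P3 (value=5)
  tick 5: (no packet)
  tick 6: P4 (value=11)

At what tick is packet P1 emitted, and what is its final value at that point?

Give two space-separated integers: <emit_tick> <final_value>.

Tick 1: [PARSE:P1(v=8,ok=F), VALIDATE:-, TRANSFORM:-, EMIT:-] out:-; in:P1
Tick 2: [PARSE:P2(v=5,ok=F), VALIDATE:P1(v=8,ok=F), TRANSFORM:-, EMIT:-] out:-; in:P2
Tick 3: [PARSE:-, VALIDATE:P2(v=5,ok=F), TRANSFORM:P1(v=0,ok=F), EMIT:-] out:-; in:-
Tick 4: [PARSE:P3(v=5,ok=F), VALIDATE:-, TRANSFORM:P2(v=0,ok=F), EMIT:P1(v=0,ok=F)] out:-; in:P3
Tick 5: [PARSE:-, VALIDATE:P3(v=5,ok=T), TRANSFORM:-, EMIT:P2(v=0,ok=F)] out:P1(v=0); in:-
Tick 6: [PARSE:P4(v=11,ok=F), VALIDATE:-, TRANSFORM:P3(v=25,ok=T), EMIT:-] out:P2(v=0); in:P4
Tick 7: [PARSE:-, VALIDATE:P4(v=11,ok=F), TRANSFORM:-, EMIT:P3(v=25,ok=T)] out:-; in:-
Tick 8: [PARSE:-, VALIDATE:-, TRANSFORM:P4(v=0,ok=F), EMIT:-] out:P3(v=25); in:-
Tick 9: [PARSE:-, VALIDATE:-, TRANSFORM:-, EMIT:P4(v=0,ok=F)] out:-; in:-
Tick 10: [PARSE:-, VALIDATE:-, TRANSFORM:-, EMIT:-] out:P4(v=0); in:-
P1: arrives tick 1, valid=False (id=1, id%3=1), emit tick 5, final value 0

Answer: 5 0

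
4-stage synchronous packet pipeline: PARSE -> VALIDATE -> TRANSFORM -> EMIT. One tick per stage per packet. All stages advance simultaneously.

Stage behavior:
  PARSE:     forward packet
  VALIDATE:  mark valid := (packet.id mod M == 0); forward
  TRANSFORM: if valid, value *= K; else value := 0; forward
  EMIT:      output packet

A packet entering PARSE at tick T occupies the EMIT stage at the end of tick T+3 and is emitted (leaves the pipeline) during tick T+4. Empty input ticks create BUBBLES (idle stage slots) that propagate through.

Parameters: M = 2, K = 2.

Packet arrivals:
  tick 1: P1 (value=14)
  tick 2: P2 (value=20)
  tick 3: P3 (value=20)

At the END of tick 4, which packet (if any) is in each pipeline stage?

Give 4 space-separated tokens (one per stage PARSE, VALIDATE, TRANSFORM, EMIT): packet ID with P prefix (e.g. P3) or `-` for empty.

Tick 1: [PARSE:P1(v=14,ok=F), VALIDATE:-, TRANSFORM:-, EMIT:-] out:-; in:P1
Tick 2: [PARSE:P2(v=20,ok=F), VALIDATE:P1(v=14,ok=F), TRANSFORM:-, EMIT:-] out:-; in:P2
Tick 3: [PARSE:P3(v=20,ok=F), VALIDATE:P2(v=20,ok=T), TRANSFORM:P1(v=0,ok=F), EMIT:-] out:-; in:P3
Tick 4: [PARSE:-, VALIDATE:P3(v=20,ok=F), TRANSFORM:P2(v=40,ok=T), EMIT:P1(v=0,ok=F)] out:-; in:-
At end of tick 4: ['-', 'P3', 'P2', 'P1']

Answer: - P3 P2 P1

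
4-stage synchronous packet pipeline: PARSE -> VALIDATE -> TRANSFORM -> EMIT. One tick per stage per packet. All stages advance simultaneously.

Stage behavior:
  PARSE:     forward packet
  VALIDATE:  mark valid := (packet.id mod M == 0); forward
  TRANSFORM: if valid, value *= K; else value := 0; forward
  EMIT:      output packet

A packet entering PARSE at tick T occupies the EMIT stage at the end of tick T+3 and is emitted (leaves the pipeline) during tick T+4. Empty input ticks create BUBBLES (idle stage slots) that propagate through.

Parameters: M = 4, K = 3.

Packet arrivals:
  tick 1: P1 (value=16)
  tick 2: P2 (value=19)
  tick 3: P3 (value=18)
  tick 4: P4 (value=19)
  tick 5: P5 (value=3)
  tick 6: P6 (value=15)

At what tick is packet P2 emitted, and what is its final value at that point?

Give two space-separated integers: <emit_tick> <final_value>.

Tick 1: [PARSE:P1(v=16,ok=F), VALIDATE:-, TRANSFORM:-, EMIT:-] out:-; in:P1
Tick 2: [PARSE:P2(v=19,ok=F), VALIDATE:P1(v=16,ok=F), TRANSFORM:-, EMIT:-] out:-; in:P2
Tick 3: [PARSE:P3(v=18,ok=F), VALIDATE:P2(v=19,ok=F), TRANSFORM:P1(v=0,ok=F), EMIT:-] out:-; in:P3
Tick 4: [PARSE:P4(v=19,ok=F), VALIDATE:P3(v=18,ok=F), TRANSFORM:P2(v=0,ok=F), EMIT:P1(v=0,ok=F)] out:-; in:P4
Tick 5: [PARSE:P5(v=3,ok=F), VALIDATE:P4(v=19,ok=T), TRANSFORM:P3(v=0,ok=F), EMIT:P2(v=0,ok=F)] out:P1(v=0); in:P5
Tick 6: [PARSE:P6(v=15,ok=F), VALIDATE:P5(v=3,ok=F), TRANSFORM:P4(v=57,ok=T), EMIT:P3(v=0,ok=F)] out:P2(v=0); in:P6
Tick 7: [PARSE:-, VALIDATE:P6(v=15,ok=F), TRANSFORM:P5(v=0,ok=F), EMIT:P4(v=57,ok=T)] out:P3(v=0); in:-
Tick 8: [PARSE:-, VALIDATE:-, TRANSFORM:P6(v=0,ok=F), EMIT:P5(v=0,ok=F)] out:P4(v=57); in:-
Tick 9: [PARSE:-, VALIDATE:-, TRANSFORM:-, EMIT:P6(v=0,ok=F)] out:P5(v=0); in:-
Tick 10: [PARSE:-, VALIDATE:-, TRANSFORM:-, EMIT:-] out:P6(v=0); in:-
P2: arrives tick 2, valid=False (id=2, id%4=2), emit tick 6, final value 0

Answer: 6 0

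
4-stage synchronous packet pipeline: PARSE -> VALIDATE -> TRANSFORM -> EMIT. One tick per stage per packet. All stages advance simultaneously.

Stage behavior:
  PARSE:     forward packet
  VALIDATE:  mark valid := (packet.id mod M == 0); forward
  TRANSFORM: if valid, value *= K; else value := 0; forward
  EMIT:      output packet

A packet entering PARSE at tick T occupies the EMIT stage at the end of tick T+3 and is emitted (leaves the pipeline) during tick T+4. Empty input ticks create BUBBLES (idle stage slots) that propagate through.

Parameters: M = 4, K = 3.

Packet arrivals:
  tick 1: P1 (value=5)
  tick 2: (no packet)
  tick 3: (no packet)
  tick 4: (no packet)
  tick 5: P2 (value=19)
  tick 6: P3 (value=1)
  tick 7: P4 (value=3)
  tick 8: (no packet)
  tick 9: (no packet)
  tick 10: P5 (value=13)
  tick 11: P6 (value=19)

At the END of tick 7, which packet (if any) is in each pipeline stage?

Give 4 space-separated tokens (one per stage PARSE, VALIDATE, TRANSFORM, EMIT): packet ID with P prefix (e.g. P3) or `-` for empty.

Answer: P4 P3 P2 -

Derivation:
Tick 1: [PARSE:P1(v=5,ok=F), VALIDATE:-, TRANSFORM:-, EMIT:-] out:-; in:P1
Tick 2: [PARSE:-, VALIDATE:P1(v=5,ok=F), TRANSFORM:-, EMIT:-] out:-; in:-
Tick 3: [PARSE:-, VALIDATE:-, TRANSFORM:P1(v=0,ok=F), EMIT:-] out:-; in:-
Tick 4: [PARSE:-, VALIDATE:-, TRANSFORM:-, EMIT:P1(v=0,ok=F)] out:-; in:-
Tick 5: [PARSE:P2(v=19,ok=F), VALIDATE:-, TRANSFORM:-, EMIT:-] out:P1(v=0); in:P2
Tick 6: [PARSE:P3(v=1,ok=F), VALIDATE:P2(v=19,ok=F), TRANSFORM:-, EMIT:-] out:-; in:P3
Tick 7: [PARSE:P4(v=3,ok=F), VALIDATE:P3(v=1,ok=F), TRANSFORM:P2(v=0,ok=F), EMIT:-] out:-; in:P4
At end of tick 7: ['P4', 'P3', 'P2', '-']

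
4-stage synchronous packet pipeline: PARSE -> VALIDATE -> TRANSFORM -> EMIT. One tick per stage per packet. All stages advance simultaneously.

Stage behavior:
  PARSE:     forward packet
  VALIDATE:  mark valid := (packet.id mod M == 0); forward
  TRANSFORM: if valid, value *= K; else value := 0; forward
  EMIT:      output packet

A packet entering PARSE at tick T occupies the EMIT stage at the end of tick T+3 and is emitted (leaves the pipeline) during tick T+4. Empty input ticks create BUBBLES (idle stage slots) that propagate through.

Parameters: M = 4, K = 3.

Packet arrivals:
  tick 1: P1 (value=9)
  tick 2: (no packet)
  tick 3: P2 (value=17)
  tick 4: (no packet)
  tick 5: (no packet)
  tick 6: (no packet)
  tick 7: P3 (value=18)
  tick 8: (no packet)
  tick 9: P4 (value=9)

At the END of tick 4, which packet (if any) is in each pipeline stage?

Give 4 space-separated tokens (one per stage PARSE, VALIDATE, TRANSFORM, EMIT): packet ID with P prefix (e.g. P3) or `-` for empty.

Answer: - P2 - P1

Derivation:
Tick 1: [PARSE:P1(v=9,ok=F), VALIDATE:-, TRANSFORM:-, EMIT:-] out:-; in:P1
Tick 2: [PARSE:-, VALIDATE:P1(v=9,ok=F), TRANSFORM:-, EMIT:-] out:-; in:-
Tick 3: [PARSE:P2(v=17,ok=F), VALIDATE:-, TRANSFORM:P1(v=0,ok=F), EMIT:-] out:-; in:P2
Tick 4: [PARSE:-, VALIDATE:P2(v=17,ok=F), TRANSFORM:-, EMIT:P1(v=0,ok=F)] out:-; in:-
At end of tick 4: ['-', 'P2', '-', 'P1']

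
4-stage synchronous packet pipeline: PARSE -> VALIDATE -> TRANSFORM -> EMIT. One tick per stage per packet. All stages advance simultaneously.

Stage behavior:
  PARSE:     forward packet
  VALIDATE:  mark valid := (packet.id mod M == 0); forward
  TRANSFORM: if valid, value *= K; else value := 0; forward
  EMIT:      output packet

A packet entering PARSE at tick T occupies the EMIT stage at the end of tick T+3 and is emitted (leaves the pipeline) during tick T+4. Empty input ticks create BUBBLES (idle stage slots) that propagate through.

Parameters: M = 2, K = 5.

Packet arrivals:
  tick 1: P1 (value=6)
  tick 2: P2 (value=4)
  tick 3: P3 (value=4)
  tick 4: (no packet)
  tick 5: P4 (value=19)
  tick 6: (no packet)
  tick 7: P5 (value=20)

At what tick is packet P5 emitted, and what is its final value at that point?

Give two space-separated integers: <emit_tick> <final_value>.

Answer: 11 0

Derivation:
Tick 1: [PARSE:P1(v=6,ok=F), VALIDATE:-, TRANSFORM:-, EMIT:-] out:-; in:P1
Tick 2: [PARSE:P2(v=4,ok=F), VALIDATE:P1(v=6,ok=F), TRANSFORM:-, EMIT:-] out:-; in:P2
Tick 3: [PARSE:P3(v=4,ok=F), VALIDATE:P2(v=4,ok=T), TRANSFORM:P1(v=0,ok=F), EMIT:-] out:-; in:P3
Tick 4: [PARSE:-, VALIDATE:P3(v=4,ok=F), TRANSFORM:P2(v=20,ok=T), EMIT:P1(v=0,ok=F)] out:-; in:-
Tick 5: [PARSE:P4(v=19,ok=F), VALIDATE:-, TRANSFORM:P3(v=0,ok=F), EMIT:P2(v=20,ok=T)] out:P1(v=0); in:P4
Tick 6: [PARSE:-, VALIDATE:P4(v=19,ok=T), TRANSFORM:-, EMIT:P3(v=0,ok=F)] out:P2(v=20); in:-
Tick 7: [PARSE:P5(v=20,ok=F), VALIDATE:-, TRANSFORM:P4(v=95,ok=T), EMIT:-] out:P3(v=0); in:P5
Tick 8: [PARSE:-, VALIDATE:P5(v=20,ok=F), TRANSFORM:-, EMIT:P4(v=95,ok=T)] out:-; in:-
Tick 9: [PARSE:-, VALIDATE:-, TRANSFORM:P5(v=0,ok=F), EMIT:-] out:P4(v=95); in:-
Tick 10: [PARSE:-, VALIDATE:-, TRANSFORM:-, EMIT:P5(v=0,ok=F)] out:-; in:-
Tick 11: [PARSE:-, VALIDATE:-, TRANSFORM:-, EMIT:-] out:P5(v=0); in:-
P5: arrives tick 7, valid=False (id=5, id%2=1), emit tick 11, final value 0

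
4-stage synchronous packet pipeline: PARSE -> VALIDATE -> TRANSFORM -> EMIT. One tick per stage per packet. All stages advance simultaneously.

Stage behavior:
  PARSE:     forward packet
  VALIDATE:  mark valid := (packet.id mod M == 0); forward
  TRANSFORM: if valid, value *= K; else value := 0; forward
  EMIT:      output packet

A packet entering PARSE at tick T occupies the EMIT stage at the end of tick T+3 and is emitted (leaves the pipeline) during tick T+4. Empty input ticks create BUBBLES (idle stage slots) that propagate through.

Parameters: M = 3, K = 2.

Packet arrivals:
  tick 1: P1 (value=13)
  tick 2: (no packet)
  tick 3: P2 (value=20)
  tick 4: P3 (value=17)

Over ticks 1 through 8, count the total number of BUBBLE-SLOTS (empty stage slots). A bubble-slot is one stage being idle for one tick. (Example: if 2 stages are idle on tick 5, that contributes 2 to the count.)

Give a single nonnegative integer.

Tick 1: [PARSE:P1(v=13,ok=F), VALIDATE:-, TRANSFORM:-, EMIT:-] out:-; bubbles=3
Tick 2: [PARSE:-, VALIDATE:P1(v=13,ok=F), TRANSFORM:-, EMIT:-] out:-; bubbles=3
Tick 3: [PARSE:P2(v=20,ok=F), VALIDATE:-, TRANSFORM:P1(v=0,ok=F), EMIT:-] out:-; bubbles=2
Tick 4: [PARSE:P3(v=17,ok=F), VALIDATE:P2(v=20,ok=F), TRANSFORM:-, EMIT:P1(v=0,ok=F)] out:-; bubbles=1
Tick 5: [PARSE:-, VALIDATE:P3(v=17,ok=T), TRANSFORM:P2(v=0,ok=F), EMIT:-] out:P1(v=0); bubbles=2
Tick 6: [PARSE:-, VALIDATE:-, TRANSFORM:P3(v=34,ok=T), EMIT:P2(v=0,ok=F)] out:-; bubbles=2
Tick 7: [PARSE:-, VALIDATE:-, TRANSFORM:-, EMIT:P3(v=34,ok=T)] out:P2(v=0); bubbles=3
Tick 8: [PARSE:-, VALIDATE:-, TRANSFORM:-, EMIT:-] out:P3(v=34); bubbles=4
Total bubble-slots: 20

Answer: 20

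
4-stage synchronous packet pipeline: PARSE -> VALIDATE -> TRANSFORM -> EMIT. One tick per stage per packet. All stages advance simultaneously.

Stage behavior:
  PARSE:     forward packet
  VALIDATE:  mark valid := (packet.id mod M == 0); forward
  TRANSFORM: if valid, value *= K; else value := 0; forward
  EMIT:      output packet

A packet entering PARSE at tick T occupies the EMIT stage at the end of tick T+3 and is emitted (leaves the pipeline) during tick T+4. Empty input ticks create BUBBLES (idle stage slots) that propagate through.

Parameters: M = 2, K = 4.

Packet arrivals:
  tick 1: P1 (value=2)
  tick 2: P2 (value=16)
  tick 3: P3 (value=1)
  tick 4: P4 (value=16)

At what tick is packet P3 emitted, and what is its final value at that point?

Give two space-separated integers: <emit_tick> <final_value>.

Answer: 7 0

Derivation:
Tick 1: [PARSE:P1(v=2,ok=F), VALIDATE:-, TRANSFORM:-, EMIT:-] out:-; in:P1
Tick 2: [PARSE:P2(v=16,ok=F), VALIDATE:P1(v=2,ok=F), TRANSFORM:-, EMIT:-] out:-; in:P2
Tick 3: [PARSE:P3(v=1,ok=F), VALIDATE:P2(v=16,ok=T), TRANSFORM:P1(v=0,ok=F), EMIT:-] out:-; in:P3
Tick 4: [PARSE:P4(v=16,ok=F), VALIDATE:P3(v=1,ok=F), TRANSFORM:P2(v=64,ok=T), EMIT:P1(v=0,ok=F)] out:-; in:P4
Tick 5: [PARSE:-, VALIDATE:P4(v=16,ok=T), TRANSFORM:P3(v=0,ok=F), EMIT:P2(v=64,ok=T)] out:P1(v=0); in:-
Tick 6: [PARSE:-, VALIDATE:-, TRANSFORM:P4(v=64,ok=T), EMIT:P3(v=0,ok=F)] out:P2(v=64); in:-
Tick 7: [PARSE:-, VALIDATE:-, TRANSFORM:-, EMIT:P4(v=64,ok=T)] out:P3(v=0); in:-
Tick 8: [PARSE:-, VALIDATE:-, TRANSFORM:-, EMIT:-] out:P4(v=64); in:-
P3: arrives tick 3, valid=False (id=3, id%2=1), emit tick 7, final value 0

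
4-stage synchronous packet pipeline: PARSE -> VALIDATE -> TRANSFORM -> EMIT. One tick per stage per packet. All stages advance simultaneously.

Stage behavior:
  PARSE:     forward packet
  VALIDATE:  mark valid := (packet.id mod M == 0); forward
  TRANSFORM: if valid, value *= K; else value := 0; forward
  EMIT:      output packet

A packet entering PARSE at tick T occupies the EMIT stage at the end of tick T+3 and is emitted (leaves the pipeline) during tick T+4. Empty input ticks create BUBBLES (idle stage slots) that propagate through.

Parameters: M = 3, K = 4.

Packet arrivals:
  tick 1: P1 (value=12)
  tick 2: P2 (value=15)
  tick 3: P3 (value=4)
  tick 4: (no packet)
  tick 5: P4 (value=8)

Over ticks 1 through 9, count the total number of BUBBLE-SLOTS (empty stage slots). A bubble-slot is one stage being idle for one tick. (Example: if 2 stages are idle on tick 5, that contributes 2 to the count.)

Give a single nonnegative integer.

Answer: 20

Derivation:
Tick 1: [PARSE:P1(v=12,ok=F), VALIDATE:-, TRANSFORM:-, EMIT:-] out:-; bubbles=3
Tick 2: [PARSE:P2(v=15,ok=F), VALIDATE:P1(v=12,ok=F), TRANSFORM:-, EMIT:-] out:-; bubbles=2
Tick 3: [PARSE:P3(v=4,ok=F), VALIDATE:P2(v=15,ok=F), TRANSFORM:P1(v=0,ok=F), EMIT:-] out:-; bubbles=1
Tick 4: [PARSE:-, VALIDATE:P3(v=4,ok=T), TRANSFORM:P2(v=0,ok=F), EMIT:P1(v=0,ok=F)] out:-; bubbles=1
Tick 5: [PARSE:P4(v=8,ok=F), VALIDATE:-, TRANSFORM:P3(v=16,ok=T), EMIT:P2(v=0,ok=F)] out:P1(v=0); bubbles=1
Tick 6: [PARSE:-, VALIDATE:P4(v=8,ok=F), TRANSFORM:-, EMIT:P3(v=16,ok=T)] out:P2(v=0); bubbles=2
Tick 7: [PARSE:-, VALIDATE:-, TRANSFORM:P4(v=0,ok=F), EMIT:-] out:P3(v=16); bubbles=3
Tick 8: [PARSE:-, VALIDATE:-, TRANSFORM:-, EMIT:P4(v=0,ok=F)] out:-; bubbles=3
Tick 9: [PARSE:-, VALIDATE:-, TRANSFORM:-, EMIT:-] out:P4(v=0); bubbles=4
Total bubble-slots: 20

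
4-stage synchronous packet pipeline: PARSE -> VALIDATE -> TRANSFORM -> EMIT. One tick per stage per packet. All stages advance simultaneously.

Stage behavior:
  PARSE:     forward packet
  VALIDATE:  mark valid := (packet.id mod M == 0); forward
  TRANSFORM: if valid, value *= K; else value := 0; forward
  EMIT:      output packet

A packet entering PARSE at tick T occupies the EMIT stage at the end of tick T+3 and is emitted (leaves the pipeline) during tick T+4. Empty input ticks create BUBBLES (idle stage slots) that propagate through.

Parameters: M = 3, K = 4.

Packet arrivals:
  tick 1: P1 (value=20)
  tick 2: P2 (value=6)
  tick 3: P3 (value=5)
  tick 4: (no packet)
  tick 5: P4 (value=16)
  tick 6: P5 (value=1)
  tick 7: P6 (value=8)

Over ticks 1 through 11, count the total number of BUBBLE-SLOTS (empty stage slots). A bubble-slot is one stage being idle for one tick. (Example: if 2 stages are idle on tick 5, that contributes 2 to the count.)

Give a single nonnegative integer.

Answer: 20

Derivation:
Tick 1: [PARSE:P1(v=20,ok=F), VALIDATE:-, TRANSFORM:-, EMIT:-] out:-; bubbles=3
Tick 2: [PARSE:P2(v=6,ok=F), VALIDATE:P1(v=20,ok=F), TRANSFORM:-, EMIT:-] out:-; bubbles=2
Tick 3: [PARSE:P3(v=5,ok=F), VALIDATE:P2(v=6,ok=F), TRANSFORM:P1(v=0,ok=F), EMIT:-] out:-; bubbles=1
Tick 4: [PARSE:-, VALIDATE:P3(v=5,ok=T), TRANSFORM:P2(v=0,ok=F), EMIT:P1(v=0,ok=F)] out:-; bubbles=1
Tick 5: [PARSE:P4(v=16,ok=F), VALIDATE:-, TRANSFORM:P3(v=20,ok=T), EMIT:P2(v=0,ok=F)] out:P1(v=0); bubbles=1
Tick 6: [PARSE:P5(v=1,ok=F), VALIDATE:P4(v=16,ok=F), TRANSFORM:-, EMIT:P3(v=20,ok=T)] out:P2(v=0); bubbles=1
Tick 7: [PARSE:P6(v=8,ok=F), VALIDATE:P5(v=1,ok=F), TRANSFORM:P4(v=0,ok=F), EMIT:-] out:P3(v=20); bubbles=1
Tick 8: [PARSE:-, VALIDATE:P6(v=8,ok=T), TRANSFORM:P5(v=0,ok=F), EMIT:P4(v=0,ok=F)] out:-; bubbles=1
Tick 9: [PARSE:-, VALIDATE:-, TRANSFORM:P6(v=32,ok=T), EMIT:P5(v=0,ok=F)] out:P4(v=0); bubbles=2
Tick 10: [PARSE:-, VALIDATE:-, TRANSFORM:-, EMIT:P6(v=32,ok=T)] out:P5(v=0); bubbles=3
Tick 11: [PARSE:-, VALIDATE:-, TRANSFORM:-, EMIT:-] out:P6(v=32); bubbles=4
Total bubble-slots: 20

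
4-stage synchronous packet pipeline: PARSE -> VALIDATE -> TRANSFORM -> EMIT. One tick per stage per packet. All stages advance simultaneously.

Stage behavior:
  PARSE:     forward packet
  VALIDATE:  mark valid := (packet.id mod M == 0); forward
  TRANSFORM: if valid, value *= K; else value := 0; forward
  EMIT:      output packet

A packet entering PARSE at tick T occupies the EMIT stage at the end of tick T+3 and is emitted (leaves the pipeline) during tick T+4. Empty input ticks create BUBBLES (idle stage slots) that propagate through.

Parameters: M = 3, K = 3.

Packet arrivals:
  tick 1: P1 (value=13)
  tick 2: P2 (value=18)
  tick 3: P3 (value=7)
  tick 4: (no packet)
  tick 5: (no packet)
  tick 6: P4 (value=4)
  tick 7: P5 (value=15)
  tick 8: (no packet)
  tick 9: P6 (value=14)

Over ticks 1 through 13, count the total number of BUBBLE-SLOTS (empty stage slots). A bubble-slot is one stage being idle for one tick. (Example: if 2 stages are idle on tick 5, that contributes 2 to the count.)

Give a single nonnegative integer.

Tick 1: [PARSE:P1(v=13,ok=F), VALIDATE:-, TRANSFORM:-, EMIT:-] out:-; bubbles=3
Tick 2: [PARSE:P2(v=18,ok=F), VALIDATE:P1(v=13,ok=F), TRANSFORM:-, EMIT:-] out:-; bubbles=2
Tick 3: [PARSE:P3(v=7,ok=F), VALIDATE:P2(v=18,ok=F), TRANSFORM:P1(v=0,ok=F), EMIT:-] out:-; bubbles=1
Tick 4: [PARSE:-, VALIDATE:P3(v=7,ok=T), TRANSFORM:P2(v=0,ok=F), EMIT:P1(v=0,ok=F)] out:-; bubbles=1
Tick 5: [PARSE:-, VALIDATE:-, TRANSFORM:P3(v=21,ok=T), EMIT:P2(v=0,ok=F)] out:P1(v=0); bubbles=2
Tick 6: [PARSE:P4(v=4,ok=F), VALIDATE:-, TRANSFORM:-, EMIT:P3(v=21,ok=T)] out:P2(v=0); bubbles=2
Tick 7: [PARSE:P5(v=15,ok=F), VALIDATE:P4(v=4,ok=F), TRANSFORM:-, EMIT:-] out:P3(v=21); bubbles=2
Tick 8: [PARSE:-, VALIDATE:P5(v=15,ok=F), TRANSFORM:P4(v=0,ok=F), EMIT:-] out:-; bubbles=2
Tick 9: [PARSE:P6(v=14,ok=F), VALIDATE:-, TRANSFORM:P5(v=0,ok=F), EMIT:P4(v=0,ok=F)] out:-; bubbles=1
Tick 10: [PARSE:-, VALIDATE:P6(v=14,ok=T), TRANSFORM:-, EMIT:P5(v=0,ok=F)] out:P4(v=0); bubbles=2
Tick 11: [PARSE:-, VALIDATE:-, TRANSFORM:P6(v=42,ok=T), EMIT:-] out:P5(v=0); bubbles=3
Tick 12: [PARSE:-, VALIDATE:-, TRANSFORM:-, EMIT:P6(v=42,ok=T)] out:-; bubbles=3
Tick 13: [PARSE:-, VALIDATE:-, TRANSFORM:-, EMIT:-] out:P6(v=42); bubbles=4
Total bubble-slots: 28

Answer: 28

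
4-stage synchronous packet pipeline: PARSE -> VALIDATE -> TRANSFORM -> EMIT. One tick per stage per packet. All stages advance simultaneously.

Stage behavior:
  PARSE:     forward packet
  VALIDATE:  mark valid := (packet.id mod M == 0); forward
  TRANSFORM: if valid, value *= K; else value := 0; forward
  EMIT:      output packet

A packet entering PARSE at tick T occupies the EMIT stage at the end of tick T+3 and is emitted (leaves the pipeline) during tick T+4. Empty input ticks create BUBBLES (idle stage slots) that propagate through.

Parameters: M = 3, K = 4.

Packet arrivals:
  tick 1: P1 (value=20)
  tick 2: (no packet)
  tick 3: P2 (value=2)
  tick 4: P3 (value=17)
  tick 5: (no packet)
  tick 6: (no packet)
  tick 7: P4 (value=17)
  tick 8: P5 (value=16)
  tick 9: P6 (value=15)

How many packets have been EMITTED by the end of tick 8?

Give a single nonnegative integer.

Answer: 3

Derivation:
Tick 1: [PARSE:P1(v=20,ok=F), VALIDATE:-, TRANSFORM:-, EMIT:-] out:-; in:P1
Tick 2: [PARSE:-, VALIDATE:P1(v=20,ok=F), TRANSFORM:-, EMIT:-] out:-; in:-
Tick 3: [PARSE:P2(v=2,ok=F), VALIDATE:-, TRANSFORM:P1(v=0,ok=F), EMIT:-] out:-; in:P2
Tick 4: [PARSE:P3(v=17,ok=F), VALIDATE:P2(v=2,ok=F), TRANSFORM:-, EMIT:P1(v=0,ok=F)] out:-; in:P3
Tick 5: [PARSE:-, VALIDATE:P3(v=17,ok=T), TRANSFORM:P2(v=0,ok=F), EMIT:-] out:P1(v=0); in:-
Tick 6: [PARSE:-, VALIDATE:-, TRANSFORM:P3(v=68,ok=T), EMIT:P2(v=0,ok=F)] out:-; in:-
Tick 7: [PARSE:P4(v=17,ok=F), VALIDATE:-, TRANSFORM:-, EMIT:P3(v=68,ok=T)] out:P2(v=0); in:P4
Tick 8: [PARSE:P5(v=16,ok=F), VALIDATE:P4(v=17,ok=F), TRANSFORM:-, EMIT:-] out:P3(v=68); in:P5
Emitted by tick 8: ['P1', 'P2', 'P3']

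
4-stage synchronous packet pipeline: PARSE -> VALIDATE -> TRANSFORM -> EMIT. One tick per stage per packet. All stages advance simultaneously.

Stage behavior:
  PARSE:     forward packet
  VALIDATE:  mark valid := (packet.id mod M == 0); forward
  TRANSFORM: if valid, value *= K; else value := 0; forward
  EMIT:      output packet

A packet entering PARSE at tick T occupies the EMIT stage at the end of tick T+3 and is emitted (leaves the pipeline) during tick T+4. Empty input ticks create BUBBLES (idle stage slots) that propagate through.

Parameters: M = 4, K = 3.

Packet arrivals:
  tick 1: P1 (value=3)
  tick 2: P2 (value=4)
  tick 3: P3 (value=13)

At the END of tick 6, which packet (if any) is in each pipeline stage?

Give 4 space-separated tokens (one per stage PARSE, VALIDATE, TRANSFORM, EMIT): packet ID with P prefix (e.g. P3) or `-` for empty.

Tick 1: [PARSE:P1(v=3,ok=F), VALIDATE:-, TRANSFORM:-, EMIT:-] out:-; in:P1
Tick 2: [PARSE:P2(v=4,ok=F), VALIDATE:P1(v=3,ok=F), TRANSFORM:-, EMIT:-] out:-; in:P2
Tick 3: [PARSE:P3(v=13,ok=F), VALIDATE:P2(v=4,ok=F), TRANSFORM:P1(v=0,ok=F), EMIT:-] out:-; in:P3
Tick 4: [PARSE:-, VALIDATE:P3(v=13,ok=F), TRANSFORM:P2(v=0,ok=F), EMIT:P1(v=0,ok=F)] out:-; in:-
Tick 5: [PARSE:-, VALIDATE:-, TRANSFORM:P3(v=0,ok=F), EMIT:P2(v=0,ok=F)] out:P1(v=0); in:-
Tick 6: [PARSE:-, VALIDATE:-, TRANSFORM:-, EMIT:P3(v=0,ok=F)] out:P2(v=0); in:-
At end of tick 6: ['-', '-', '-', 'P3']

Answer: - - - P3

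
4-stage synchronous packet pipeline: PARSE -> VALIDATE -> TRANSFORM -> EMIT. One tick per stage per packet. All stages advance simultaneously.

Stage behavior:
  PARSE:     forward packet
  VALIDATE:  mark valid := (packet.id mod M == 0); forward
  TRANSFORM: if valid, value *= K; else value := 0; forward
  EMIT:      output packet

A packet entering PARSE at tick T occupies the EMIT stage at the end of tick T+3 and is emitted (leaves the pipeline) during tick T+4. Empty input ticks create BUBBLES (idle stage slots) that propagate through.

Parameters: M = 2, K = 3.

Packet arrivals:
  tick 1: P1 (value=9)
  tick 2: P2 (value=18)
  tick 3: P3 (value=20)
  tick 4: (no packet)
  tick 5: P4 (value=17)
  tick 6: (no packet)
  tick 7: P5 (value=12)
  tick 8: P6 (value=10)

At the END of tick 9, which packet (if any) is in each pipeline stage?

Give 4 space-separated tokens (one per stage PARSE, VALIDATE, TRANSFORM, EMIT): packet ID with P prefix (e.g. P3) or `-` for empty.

Answer: - P6 P5 -

Derivation:
Tick 1: [PARSE:P1(v=9,ok=F), VALIDATE:-, TRANSFORM:-, EMIT:-] out:-; in:P1
Tick 2: [PARSE:P2(v=18,ok=F), VALIDATE:P1(v=9,ok=F), TRANSFORM:-, EMIT:-] out:-; in:P2
Tick 3: [PARSE:P3(v=20,ok=F), VALIDATE:P2(v=18,ok=T), TRANSFORM:P1(v=0,ok=F), EMIT:-] out:-; in:P3
Tick 4: [PARSE:-, VALIDATE:P3(v=20,ok=F), TRANSFORM:P2(v=54,ok=T), EMIT:P1(v=0,ok=F)] out:-; in:-
Tick 5: [PARSE:P4(v=17,ok=F), VALIDATE:-, TRANSFORM:P3(v=0,ok=F), EMIT:P2(v=54,ok=T)] out:P1(v=0); in:P4
Tick 6: [PARSE:-, VALIDATE:P4(v=17,ok=T), TRANSFORM:-, EMIT:P3(v=0,ok=F)] out:P2(v=54); in:-
Tick 7: [PARSE:P5(v=12,ok=F), VALIDATE:-, TRANSFORM:P4(v=51,ok=T), EMIT:-] out:P3(v=0); in:P5
Tick 8: [PARSE:P6(v=10,ok=F), VALIDATE:P5(v=12,ok=F), TRANSFORM:-, EMIT:P4(v=51,ok=T)] out:-; in:P6
Tick 9: [PARSE:-, VALIDATE:P6(v=10,ok=T), TRANSFORM:P5(v=0,ok=F), EMIT:-] out:P4(v=51); in:-
At end of tick 9: ['-', 'P6', 'P5', '-']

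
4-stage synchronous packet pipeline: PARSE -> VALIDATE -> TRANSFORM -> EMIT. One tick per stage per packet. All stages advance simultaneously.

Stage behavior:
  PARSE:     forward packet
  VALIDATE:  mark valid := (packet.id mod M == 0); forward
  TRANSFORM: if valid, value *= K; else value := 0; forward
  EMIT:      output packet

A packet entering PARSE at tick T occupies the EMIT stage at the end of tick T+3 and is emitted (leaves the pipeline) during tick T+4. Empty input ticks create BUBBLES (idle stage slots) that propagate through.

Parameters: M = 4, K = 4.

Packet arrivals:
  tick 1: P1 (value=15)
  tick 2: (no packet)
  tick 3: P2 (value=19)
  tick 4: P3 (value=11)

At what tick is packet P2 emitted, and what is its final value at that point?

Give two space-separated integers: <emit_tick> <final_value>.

Tick 1: [PARSE:P1(v=15,ok=F), VALIDATE:-, TRANSFORM:-, EMIT:-] out:-; in:P1
Tick 2: [PARSE:-, VALIDATE:P1(v=15,ok=F), TRANSFORM:-, EMIT:-] out:-; in:-
Tick 3: [PARSE:P2(v=19,ok=F), VALIDATE:-, TRANSFORM:P1(v=0,ok=F), EMIT:-] out:-; in:P2
Tick 4: [PARSE:P3(v=11,ok=F), VALIDATE:P2(v=19,ok=F), TRANSFORM:-, EMIT:P1(v=0,ok=F)] out:-; in:P3
Tick 5: [PARSE:-, VALIDATE:P3(v=11,ok=F), TRANSFORM:P2(v=0,ok=F), EMIT:-] out:P1(v=0); in:-
Tick 6: [PARSE:-, VALIDATE:-, TRANSFORM:P3(v=0,ok=F), EMIT:P2(v=0,ok=F)] out:-; in:-
Tick 7: [PARSE:-, VALIDATE:-, TRANSFORM:-, EMIT:P3(v=0,ok=F)] out:P2(v=0); in:-
Tick 8: [PARSE:-, VALIDATE:-, TRANSFORM:-, EMIT:-] out:P3(v=0); in:-
P2: arrives tick 3, valid=False (id=2, id%4=2), emit tick 7, final value 0

Answer: 7 0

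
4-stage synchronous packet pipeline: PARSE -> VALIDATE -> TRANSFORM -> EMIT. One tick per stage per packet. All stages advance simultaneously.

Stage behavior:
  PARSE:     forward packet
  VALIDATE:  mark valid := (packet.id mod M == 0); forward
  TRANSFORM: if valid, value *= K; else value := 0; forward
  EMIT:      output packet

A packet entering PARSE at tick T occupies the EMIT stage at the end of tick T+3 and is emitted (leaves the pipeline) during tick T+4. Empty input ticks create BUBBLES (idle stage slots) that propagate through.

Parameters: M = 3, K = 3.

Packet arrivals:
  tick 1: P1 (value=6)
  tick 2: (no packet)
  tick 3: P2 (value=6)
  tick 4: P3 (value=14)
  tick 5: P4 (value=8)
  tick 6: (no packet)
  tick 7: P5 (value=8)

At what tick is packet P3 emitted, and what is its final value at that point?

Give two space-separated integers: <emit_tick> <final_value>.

Answer: 8 42

Derivation:
Tick 1: [PARSE:P1(v=6,ok=F), VALIDATE:-, TRANSFORM:-, EMIT:-] out:-; in:P1
Tick 2: [PARSE:-, VALIDATE:P1(v=6,ok=F), TRANSFORM:-, EMIT:-] out:-; in:-
Tick 3: [PARSE:P2(v=6,ok=F), VALIDATE:-, TRANSFORM:P1(v=0,ok=F), EMIT:-] out:-; in:P2
Tick 4: [PARSE:P3(v=14,ok=F), VALIDATE:P2(v=6,ok=F), TRANSFORM:-, EMIT:P1(v=0,ok=F)] out:-; in:P3
Tick 5: [PARSE:P4(v=8,ok=F), VALIDATE:P3(v=14,ok=T), TRANSFORM:P2(v=0,ok=F), EMIT:-] out:P1(v=0); in:P4
Tick 6: [PARSE:-, VALIDATE:P4(v=8,ok=F), TRANSFORM:P3(v=42,ok=T), EMIT:P2(v=0,ok=F)] out:-; in:-
Tick 7: [PARSE:P5(v=8,ok=F), VALIDATE:-, TRANSFORM:P4(v=0,ok=F), EMIT:P3(v=42,ok=T)] out:P2(v=0); in:P5
Tick 8: [PARSE:-, VALIDATE:P5(v=8,ok=F), TRANSFORM:-, EMIT:P4(v=0,ok=F)] out:P3(v=42); in:-
Tick 9: [PARSE:-, VALIDATE:-, TRANSFORM:P5(v=0,ok=F), EMIT:-] out:P4(v=0); in:-
Tick 10: [PARSE:-, VALIDATE:-, TRANSFORM:-, EMIT:P5(v=0,ok=F)] out:-; in:-
Tick 11: [PARSE:-, VALIDATE:-, TRANSFORM:-, EMIT:-] out:P5(v=0); in:-
P3: arrives tick 4, valid=True (id=3, id%3=0), emit tick 8, final value 42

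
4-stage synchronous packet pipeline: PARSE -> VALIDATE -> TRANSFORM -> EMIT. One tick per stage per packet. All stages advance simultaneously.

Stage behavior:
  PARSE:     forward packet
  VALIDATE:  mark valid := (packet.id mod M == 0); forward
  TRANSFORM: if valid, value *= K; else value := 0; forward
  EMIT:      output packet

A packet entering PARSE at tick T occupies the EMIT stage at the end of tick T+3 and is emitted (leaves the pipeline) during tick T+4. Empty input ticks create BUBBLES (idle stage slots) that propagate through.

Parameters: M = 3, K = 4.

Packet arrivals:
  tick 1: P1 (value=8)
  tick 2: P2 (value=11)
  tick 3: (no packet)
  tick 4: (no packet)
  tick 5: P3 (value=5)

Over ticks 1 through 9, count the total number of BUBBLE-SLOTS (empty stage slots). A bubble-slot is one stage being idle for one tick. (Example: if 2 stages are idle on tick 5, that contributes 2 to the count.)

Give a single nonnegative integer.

Answer: 24

Derivation:
Tick 1: [PARSE:P1(v=8,ok=F), VALIDATE:-, TRANSFORM:-, EMIT:-] out:-; bubbles=3
Tick 2: [PARSE:P2(v=11,ok=F), VALIDATE:P1(v=8,ok=F), TRANSFORM:-, EMIT:-] out:-; bubbles=2
Tick 3: [PARSE:-, VALIDATE:P2(v=11,ok=F), TRANSFORM:P1(v=0,ok=F), EMIT:-] out:-; bubbles=2
Tick 4: [PARSE:-, VALIDATE:-, TRANSFORM:P2(v=0,ok=F), EMIT:P1(v=0,ok=F)] out:-; bubbles=2
Tick 5: [PARSE:P3(v=5,ok=F), VALIDATE:-, TRANSFORM:-, EMIT:P2(v=0,ok=F)] out:P1(v=0); bubbles=2
Tick 6: [PARSE:-, VALIDATE:P3(v=5,ok=T), TRANSFORM:-, EMIT:-] out:P2(v=0); bubbles=3
Tick 7: [PARSE:-, VALIDATE:-, TRANSFORM:P3(v=20,ok=T), EMIT:-] out:-; bubbles=3
Tick 8: [PARSE:-, VALIDATE:-, TRANSFORM:-, EMIT:P3(v=20,ok=T)] out:-; bubbles=3
Tick 9: [PARSE:-, VALIDATE:-, TRANSFORM:-, EMIT:-] out:P3(v=20); bubbles=4
Total bubble-slots: 24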